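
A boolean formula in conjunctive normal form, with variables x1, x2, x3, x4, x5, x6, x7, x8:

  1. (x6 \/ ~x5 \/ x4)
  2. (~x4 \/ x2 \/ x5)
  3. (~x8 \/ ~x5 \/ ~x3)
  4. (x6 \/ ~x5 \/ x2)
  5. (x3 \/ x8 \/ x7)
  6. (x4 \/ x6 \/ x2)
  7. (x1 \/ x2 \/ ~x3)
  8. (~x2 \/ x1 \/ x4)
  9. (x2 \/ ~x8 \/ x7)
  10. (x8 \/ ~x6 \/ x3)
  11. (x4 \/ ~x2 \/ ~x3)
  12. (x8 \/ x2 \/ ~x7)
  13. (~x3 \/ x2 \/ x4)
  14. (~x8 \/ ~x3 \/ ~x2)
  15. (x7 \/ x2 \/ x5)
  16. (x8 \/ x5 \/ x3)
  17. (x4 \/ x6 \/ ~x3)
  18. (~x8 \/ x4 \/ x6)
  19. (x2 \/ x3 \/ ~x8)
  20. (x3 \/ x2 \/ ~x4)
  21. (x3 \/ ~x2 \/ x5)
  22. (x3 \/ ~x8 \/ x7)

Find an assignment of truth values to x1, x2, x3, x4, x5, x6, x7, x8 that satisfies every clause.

x1 = F, x2 = T, x3 = T, x4 = T, x5 = T, x6 = T, x7 = F, x8 = F

Try x1 = False.
Set x2 = True and propagate.
  then x4 is forced to True.
The remaining clauses are satisfied by x3 = True, x5 = True, x6 = True, x7 = False, x8 = False.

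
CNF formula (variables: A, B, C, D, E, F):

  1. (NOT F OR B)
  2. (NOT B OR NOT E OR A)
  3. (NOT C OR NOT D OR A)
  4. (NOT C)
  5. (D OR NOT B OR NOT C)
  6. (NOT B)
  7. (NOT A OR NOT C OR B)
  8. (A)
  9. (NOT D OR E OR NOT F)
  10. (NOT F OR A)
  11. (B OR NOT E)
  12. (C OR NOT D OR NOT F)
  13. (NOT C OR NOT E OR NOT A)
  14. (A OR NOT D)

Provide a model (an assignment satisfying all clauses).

A = T, B = F, C = F, D = F, E = F, F = F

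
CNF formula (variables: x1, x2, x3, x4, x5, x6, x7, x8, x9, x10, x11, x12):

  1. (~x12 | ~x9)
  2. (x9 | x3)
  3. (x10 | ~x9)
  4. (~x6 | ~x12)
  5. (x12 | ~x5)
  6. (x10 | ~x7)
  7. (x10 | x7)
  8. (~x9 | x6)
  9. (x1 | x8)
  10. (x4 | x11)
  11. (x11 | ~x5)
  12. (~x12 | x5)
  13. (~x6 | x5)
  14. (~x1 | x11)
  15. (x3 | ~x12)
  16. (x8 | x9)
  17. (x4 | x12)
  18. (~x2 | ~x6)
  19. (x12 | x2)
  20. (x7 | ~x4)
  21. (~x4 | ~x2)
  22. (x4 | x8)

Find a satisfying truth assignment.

x1=F, x2=F, x3=T, x4=T, x5=T, x6=F, x7=T, x8=T, x9=F, x10=T, x11=T, x12=T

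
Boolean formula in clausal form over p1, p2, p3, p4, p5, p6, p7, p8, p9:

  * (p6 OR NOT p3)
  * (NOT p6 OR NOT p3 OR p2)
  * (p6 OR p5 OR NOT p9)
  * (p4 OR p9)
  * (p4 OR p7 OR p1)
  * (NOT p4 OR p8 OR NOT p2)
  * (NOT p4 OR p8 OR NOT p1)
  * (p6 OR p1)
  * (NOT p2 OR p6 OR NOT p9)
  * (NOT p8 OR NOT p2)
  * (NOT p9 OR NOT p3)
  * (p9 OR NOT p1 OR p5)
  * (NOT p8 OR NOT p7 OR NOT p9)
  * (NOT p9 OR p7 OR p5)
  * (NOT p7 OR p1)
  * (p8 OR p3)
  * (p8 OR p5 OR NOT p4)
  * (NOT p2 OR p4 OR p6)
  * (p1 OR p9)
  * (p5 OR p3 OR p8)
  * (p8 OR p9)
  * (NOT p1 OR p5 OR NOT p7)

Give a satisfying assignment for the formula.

p5 occurs only positively in the remaining clauses — set p5 = True.
Set p1 = True and propagate.
Set p2 = False and propagate.
The remaining clauses are satisfied by p3 = False, p4 = True, p6 = True, p7 = True, p8 = True, p9 = False.

p1=T, p2=F, p3=F, p4=T, p5=T, p6=T, p7=T, p8=T, p9=F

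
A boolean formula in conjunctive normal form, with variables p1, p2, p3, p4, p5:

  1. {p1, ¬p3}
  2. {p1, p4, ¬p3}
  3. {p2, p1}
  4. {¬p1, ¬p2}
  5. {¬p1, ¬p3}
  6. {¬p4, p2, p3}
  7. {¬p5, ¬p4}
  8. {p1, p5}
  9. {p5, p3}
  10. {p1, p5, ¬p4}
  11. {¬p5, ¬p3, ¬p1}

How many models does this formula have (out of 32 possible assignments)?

Satisfying assignments:
  p1=F p2=T p3=F p4=F p5=T
  p1=T p2=F p3=F p4=F p5=T
Count: 2.

2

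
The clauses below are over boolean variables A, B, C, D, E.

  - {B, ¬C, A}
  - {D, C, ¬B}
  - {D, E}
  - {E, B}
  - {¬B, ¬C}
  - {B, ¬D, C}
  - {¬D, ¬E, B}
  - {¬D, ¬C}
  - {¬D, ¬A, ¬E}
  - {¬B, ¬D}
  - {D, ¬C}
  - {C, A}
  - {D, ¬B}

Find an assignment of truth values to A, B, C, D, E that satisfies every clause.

Set A = True and propagate.
Try B = False.
  then E is forced to True.
  then D is forced to False.
  then C is forced to False.

A = True, B = False, C = False, D = False, E = True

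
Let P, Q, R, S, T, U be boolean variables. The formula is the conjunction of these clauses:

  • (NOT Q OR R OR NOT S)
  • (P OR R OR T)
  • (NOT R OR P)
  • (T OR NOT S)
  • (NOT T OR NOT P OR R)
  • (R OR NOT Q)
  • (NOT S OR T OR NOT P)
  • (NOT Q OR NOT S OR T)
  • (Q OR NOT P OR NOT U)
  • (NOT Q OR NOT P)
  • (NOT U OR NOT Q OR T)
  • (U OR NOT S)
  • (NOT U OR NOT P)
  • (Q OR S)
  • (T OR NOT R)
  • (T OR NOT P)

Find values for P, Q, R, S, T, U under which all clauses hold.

Try P = False.
  then R is forced to False.
  then T is forced to True.
  then Q is forced to False.
  then S is forced to True.
  then U is forced to True.
Every clause has at least one true literal under this assignment.

P=F  Q=F  R=F  S=T  T=T  U=T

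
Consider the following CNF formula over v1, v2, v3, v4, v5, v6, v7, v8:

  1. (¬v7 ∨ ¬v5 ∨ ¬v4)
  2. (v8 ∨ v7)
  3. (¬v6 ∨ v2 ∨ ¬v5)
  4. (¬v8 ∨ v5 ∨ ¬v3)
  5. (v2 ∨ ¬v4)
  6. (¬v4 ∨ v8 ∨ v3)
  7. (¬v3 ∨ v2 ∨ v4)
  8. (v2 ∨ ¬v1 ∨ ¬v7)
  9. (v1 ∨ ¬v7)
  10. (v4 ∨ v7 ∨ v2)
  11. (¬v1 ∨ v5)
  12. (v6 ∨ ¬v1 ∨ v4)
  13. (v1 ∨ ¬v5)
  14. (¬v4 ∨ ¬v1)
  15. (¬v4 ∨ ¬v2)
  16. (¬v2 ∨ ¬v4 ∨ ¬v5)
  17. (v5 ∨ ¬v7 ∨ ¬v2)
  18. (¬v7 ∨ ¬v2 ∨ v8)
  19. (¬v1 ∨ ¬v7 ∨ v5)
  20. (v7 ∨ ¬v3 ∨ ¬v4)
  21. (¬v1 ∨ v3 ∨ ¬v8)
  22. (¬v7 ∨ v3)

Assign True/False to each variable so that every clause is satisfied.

v1 = F, v2 = T, v3 = F, v4 = F, v5 = F, v6 = F, v7 = F, v8 = T

Try v1 = False.
  then v7 is forced to False.
  then v8 is forced to True.
  then v5 is forced to False.
  then v3 is forced to False.
Try v2 = True.
  then v4 is forced to False.
v6 is now unconstrained; take v6 = False.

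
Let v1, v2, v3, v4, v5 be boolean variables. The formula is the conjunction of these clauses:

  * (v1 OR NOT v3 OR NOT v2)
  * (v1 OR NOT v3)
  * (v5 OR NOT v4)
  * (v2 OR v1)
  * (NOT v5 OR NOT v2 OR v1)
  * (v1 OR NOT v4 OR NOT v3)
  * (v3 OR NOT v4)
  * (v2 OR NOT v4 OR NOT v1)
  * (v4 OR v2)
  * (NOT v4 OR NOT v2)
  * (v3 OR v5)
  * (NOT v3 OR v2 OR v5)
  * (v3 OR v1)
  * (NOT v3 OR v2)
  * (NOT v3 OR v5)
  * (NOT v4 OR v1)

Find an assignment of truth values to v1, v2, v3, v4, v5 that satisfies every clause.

v1=1, v2=1, v3=0, v4=0, v5=1

Set v1 = True and propagate.
For the remaining variables, v2 = True, v3 = False, v4 = False, v5 = True works.
Check each clause:
  1. (NOT v2 OR v1 OR NOT v3) — v1 is true.
  2. (NOT v3 OR v1) — v1 is true.
  3. (NOT v4 OR v5) — NOT v4 is true.
  4. (v2 OR v1) — v1 is true.
  5. (NOT v5 OR v1 OR NOT v2) — v1 is true.
  6. (v1 OR NOT v4 OR NOT v3) — v1 is true.
  7. (v3 OR NOT v4) — NOT v4 is true.
  8. (v2 OR NOT v1 OR NOT v4) — v2 is true.
  9. (v4 OR v2) — v2 is true.
  10. (NOT v4 OR NOT v2) — NOT v4 is true.
  11. (v5 OR v3) — v5 is true.
  12. (NOT v3 OR v5 OR v2) — v5 is true.
  13. (v3 OR v1) — v1 is true.
  14. (NOT v3 OR v2) — v2 is true.
  15. (NOT v3 OR v5) — v5 is true.
  16. (NOT v4 OR v1) — v1 is true.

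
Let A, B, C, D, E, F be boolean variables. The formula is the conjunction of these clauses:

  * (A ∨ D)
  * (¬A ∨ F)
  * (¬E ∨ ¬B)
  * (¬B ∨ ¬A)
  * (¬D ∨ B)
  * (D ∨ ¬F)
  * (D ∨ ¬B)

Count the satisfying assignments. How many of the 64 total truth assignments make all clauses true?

Satisfying assignments:
  A=F B=T C=F D=T E=F F=F
  A=F B=T C=F D=T E=F F=T
  A=F B=T C=T D=T E=F F=F
  A=F B=T C=T D=T E=F F=T
Count: 4.

4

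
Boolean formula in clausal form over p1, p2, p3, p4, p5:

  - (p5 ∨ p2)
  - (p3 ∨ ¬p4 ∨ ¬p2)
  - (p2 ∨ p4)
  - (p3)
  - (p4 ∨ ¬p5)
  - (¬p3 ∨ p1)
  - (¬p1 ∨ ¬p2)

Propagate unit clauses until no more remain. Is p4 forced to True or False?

True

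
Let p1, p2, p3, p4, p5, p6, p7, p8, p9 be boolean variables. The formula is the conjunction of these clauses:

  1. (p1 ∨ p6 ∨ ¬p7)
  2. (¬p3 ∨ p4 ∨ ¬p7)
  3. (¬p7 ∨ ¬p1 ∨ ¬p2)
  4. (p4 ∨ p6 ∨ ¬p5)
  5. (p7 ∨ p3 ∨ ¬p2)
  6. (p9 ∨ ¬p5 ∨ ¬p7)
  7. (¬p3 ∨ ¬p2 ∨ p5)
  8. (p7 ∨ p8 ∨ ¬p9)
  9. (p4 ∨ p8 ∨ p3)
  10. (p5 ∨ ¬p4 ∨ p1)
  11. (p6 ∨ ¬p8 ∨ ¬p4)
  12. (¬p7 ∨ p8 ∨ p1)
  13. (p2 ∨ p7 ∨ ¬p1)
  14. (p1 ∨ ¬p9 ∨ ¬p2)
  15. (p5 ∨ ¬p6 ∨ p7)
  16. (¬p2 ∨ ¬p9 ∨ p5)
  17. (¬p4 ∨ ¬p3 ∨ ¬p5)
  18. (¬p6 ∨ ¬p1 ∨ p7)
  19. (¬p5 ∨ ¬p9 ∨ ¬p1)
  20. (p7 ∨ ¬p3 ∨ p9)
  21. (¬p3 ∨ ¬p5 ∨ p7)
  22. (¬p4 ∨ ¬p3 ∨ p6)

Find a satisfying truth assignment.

Branch on p1: take p1 = True.
Branch on p2: take p2 = False.
  then p7 is forced to True.
Branch on p3: take p3 = False.
For the remaining variables, p4 = False, p5 = False, p6 = True, p8 = True, p9 = True works.
Every clause has at least one true literal under this assignment.

p1=True, p2=False, p3=False, p4=False, p5=False, p6=True, p7=True, p8=True, p9=True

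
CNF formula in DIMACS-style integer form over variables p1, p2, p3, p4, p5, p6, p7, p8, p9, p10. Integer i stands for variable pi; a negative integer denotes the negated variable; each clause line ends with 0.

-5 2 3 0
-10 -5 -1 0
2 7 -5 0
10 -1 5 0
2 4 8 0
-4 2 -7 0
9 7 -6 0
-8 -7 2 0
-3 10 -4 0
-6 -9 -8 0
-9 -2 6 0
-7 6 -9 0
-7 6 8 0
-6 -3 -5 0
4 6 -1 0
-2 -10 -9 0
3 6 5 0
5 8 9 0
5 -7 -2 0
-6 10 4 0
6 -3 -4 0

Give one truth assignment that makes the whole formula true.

p1 occurs only negated in the remaining clauses — set p1 = False.
Branch on p2: take p2 = True.
Try p3 = False.
The remaining clauses are satisfied by p4 = False, p5 = True, p6 = False, p7 = False, p8 = False, p9 = False, p10 = False.

p1=False  p2=True  p3=False  p4=False  p5=True  p6=False  p7=False  p8=False  p9=False  p10=False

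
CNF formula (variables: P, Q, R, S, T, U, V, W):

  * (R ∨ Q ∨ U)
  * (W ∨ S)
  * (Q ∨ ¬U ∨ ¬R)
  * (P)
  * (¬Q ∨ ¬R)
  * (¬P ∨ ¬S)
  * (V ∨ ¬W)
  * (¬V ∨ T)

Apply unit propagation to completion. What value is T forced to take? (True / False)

(P) stands alone — P = True.
(¬P ∨ ¬S) with P = True leaves only ¬S, so S = False.
In (W ∨ S), S is now false; W must hold, so W = True.
(¬W ∨ V): since W = True, the clause reduces to (V). V = True.
(T ∨ ¬V): since V = True, the clause reduces to (T). T = True.

True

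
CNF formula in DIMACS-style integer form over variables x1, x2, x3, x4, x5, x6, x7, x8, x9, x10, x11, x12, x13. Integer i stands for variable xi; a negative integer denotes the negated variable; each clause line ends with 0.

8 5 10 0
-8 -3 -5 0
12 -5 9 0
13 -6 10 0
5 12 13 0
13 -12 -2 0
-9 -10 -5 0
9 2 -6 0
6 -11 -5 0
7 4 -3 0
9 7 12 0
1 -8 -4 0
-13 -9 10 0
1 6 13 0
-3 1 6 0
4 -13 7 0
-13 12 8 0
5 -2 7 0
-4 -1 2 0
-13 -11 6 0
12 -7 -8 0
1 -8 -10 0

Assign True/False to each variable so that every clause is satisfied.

x1=True, x2=False, x3=False, x4=False, x5=True, x6=False, x7=False, x8=False, x9=True, x10=False, x11=False, x12=True, x13=False

Check each clause:
  1. (x10 OR x8 OR x5) — x5 is true.
  2. (NOT x8 OR NOT x5 OR NOT x3) — NOT x8 is true.
  3. (x12 OR x9 OR NOT x5) — x9 is true.
  4. (x13 OR x10 OR NOT x6) — NOT x6 is true.
  5. (x13 OR x12 OR x5) — x12 is true.
  6. (x13 OR NOT x2 OR NOT x12) — NOT x2 is true.
  7. (NOT x5 OR NOT x10 OR NOT x9) — NOT x10 is true.
  8. (x2 OR x9 OR NOT x6) — x9 is true.
  9. (NOT x11 OR x6 OR NOT x5) — NOT x11 is true.
  10. (x7 OR x4 OR NOT x3) — NOT x3 is true.
  11. (x12 OR x7 OR x9) — x9 is true.
  12. (NOT x4 OR NOT x8 OR x1) — NOT x8 is true.
  13. (x10 OR NOT x13 OR NOT x9) — NOT x13 is true.
  14. (x6 OR x13 OR x1) — x1 is true.
  15. (x6 OR NOT x3 OR x1) — x1 is true.
  16. (x4 OR NOT x13 OR x7) — NOT x13 is true.
  17. (x8 OR x12 OR NOT x13) — NOT x13 is true.
  18. (NOT x2 OR x7 OR x5) — x5 is true.
  19. (NOT x1 OR NOT x4 OR x2) — NOT x4 is true.
  20. (x6 OR NOT x13 OR NOT x11) — NOT x13 is true.
  21. (NOT x7 OR NOT x8 OR x12) — NOT x8 is true.
  22. (x1 OR NOT x10 OR NOT x8) — NOT x8 is true.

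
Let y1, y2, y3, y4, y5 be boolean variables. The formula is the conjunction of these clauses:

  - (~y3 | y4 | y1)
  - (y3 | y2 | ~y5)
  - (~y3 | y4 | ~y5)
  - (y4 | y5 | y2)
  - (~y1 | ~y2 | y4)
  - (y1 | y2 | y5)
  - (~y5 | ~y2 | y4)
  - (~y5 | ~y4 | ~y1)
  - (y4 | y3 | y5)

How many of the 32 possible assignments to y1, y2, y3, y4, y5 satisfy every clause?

9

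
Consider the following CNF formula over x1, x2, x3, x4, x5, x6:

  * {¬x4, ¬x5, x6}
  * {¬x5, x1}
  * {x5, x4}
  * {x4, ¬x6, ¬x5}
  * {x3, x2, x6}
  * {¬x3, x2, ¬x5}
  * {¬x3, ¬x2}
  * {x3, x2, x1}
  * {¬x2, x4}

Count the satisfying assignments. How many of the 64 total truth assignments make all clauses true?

11

Case analysis on x2 and x5:
  x2=1, x5=1: remaining (x1,x3,x4,x6) ∈ {(1,0,1,1)} — 1.
  x2=1, x5=0: remaining (x1,x3,x4,x6) ∈ {(0,0,1,0); (0,0,1,1); (1,0,1,0); (1,0,1,1)} — 4.
  x2=0, x5=1: remaining (x1,x3,x4,x6) ∈ {(1,0,1,1)} — 1.
  x2=0, x5=0: 5 of the 16 assignments to (x1,x3,x4,x6) work.
Total: 1 + 4 + 1 + 5 = 11.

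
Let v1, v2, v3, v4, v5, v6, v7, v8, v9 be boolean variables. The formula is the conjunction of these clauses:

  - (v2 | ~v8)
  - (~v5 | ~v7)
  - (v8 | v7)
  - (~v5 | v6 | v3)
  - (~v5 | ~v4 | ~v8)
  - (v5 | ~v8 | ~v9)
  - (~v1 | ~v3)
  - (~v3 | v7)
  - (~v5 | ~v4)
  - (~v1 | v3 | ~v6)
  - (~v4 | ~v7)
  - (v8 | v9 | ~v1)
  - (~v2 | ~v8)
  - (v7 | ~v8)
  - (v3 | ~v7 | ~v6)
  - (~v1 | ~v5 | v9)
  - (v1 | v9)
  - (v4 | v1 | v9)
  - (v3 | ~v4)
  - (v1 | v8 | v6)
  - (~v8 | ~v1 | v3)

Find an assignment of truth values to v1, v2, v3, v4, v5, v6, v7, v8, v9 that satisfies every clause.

Try v1 = True.
  then v3 is forced to False.
  then v6 is forced to False.
  then v5 is forced to False.
  then v4 is forced to False.
  then v8 is forced to False.
  then v7 is forced to True.
  then v9 is forced to True.
v2 is now unconstrained; take v2 = True.
Every clause has at least one true literal under this assignment.

v1 = True, v2 = True, v3 = False, v4 = False, v5 = False, v6 = False, v7 = True, v8 = False, v9 = True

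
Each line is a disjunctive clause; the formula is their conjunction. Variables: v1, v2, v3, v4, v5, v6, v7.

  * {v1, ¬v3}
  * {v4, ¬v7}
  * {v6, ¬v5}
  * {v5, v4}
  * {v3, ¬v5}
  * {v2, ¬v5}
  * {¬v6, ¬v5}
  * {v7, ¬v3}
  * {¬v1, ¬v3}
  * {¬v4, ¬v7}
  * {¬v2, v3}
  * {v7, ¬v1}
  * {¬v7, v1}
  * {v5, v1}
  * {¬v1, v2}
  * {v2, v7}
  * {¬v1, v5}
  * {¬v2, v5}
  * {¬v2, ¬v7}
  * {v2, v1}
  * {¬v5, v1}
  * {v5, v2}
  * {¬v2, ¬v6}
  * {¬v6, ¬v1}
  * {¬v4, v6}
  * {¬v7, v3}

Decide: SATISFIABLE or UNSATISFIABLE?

UNSATISFIABLE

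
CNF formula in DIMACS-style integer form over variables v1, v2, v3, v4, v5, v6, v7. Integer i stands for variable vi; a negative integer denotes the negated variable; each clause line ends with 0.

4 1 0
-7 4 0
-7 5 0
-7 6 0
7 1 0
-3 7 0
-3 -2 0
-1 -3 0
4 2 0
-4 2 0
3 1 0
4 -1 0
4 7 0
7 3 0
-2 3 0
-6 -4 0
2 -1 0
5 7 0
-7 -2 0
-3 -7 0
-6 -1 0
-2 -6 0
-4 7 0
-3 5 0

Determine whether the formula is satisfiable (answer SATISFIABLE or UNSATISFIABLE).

v7 = True:
  propagation gives v4=True, v5=True, v6=True; an empty clause results — contradiction.
v7 = False:
  propagation gives v1=True, v3=False; an empty clause results — contradiction.
Every branch closes, so no satisfying assignment exists.

UNSATISFIABLE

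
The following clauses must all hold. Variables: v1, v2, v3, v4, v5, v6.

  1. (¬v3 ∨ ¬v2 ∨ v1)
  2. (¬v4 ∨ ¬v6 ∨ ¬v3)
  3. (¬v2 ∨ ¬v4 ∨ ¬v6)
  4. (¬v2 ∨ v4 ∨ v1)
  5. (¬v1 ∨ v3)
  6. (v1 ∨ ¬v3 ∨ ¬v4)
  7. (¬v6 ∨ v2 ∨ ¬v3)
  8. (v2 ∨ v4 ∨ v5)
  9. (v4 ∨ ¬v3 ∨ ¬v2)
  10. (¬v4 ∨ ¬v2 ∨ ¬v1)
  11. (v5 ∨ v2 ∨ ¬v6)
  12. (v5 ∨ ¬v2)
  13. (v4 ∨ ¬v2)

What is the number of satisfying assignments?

10

Split on v2, then v4.
  v2=T, v4=T: remaining (v1,v3,v5,v6) ∈ {(F,F,T,F)} — 1.
  v2=T, v4=F: a clause becomes empty — 0.
  v2=F, v4=T: 5 of the 16 assignments to (v1,v3,v5,v6) work.
  v2=F, v4=F: remaining (v1,v3,v5,v6) ∈ {(F,F,T,F); (F,F,T,T); (F,T,T,F); (T,T,T,F)} — 4.
Total: 1 + 0 + 5 + 4 = 10.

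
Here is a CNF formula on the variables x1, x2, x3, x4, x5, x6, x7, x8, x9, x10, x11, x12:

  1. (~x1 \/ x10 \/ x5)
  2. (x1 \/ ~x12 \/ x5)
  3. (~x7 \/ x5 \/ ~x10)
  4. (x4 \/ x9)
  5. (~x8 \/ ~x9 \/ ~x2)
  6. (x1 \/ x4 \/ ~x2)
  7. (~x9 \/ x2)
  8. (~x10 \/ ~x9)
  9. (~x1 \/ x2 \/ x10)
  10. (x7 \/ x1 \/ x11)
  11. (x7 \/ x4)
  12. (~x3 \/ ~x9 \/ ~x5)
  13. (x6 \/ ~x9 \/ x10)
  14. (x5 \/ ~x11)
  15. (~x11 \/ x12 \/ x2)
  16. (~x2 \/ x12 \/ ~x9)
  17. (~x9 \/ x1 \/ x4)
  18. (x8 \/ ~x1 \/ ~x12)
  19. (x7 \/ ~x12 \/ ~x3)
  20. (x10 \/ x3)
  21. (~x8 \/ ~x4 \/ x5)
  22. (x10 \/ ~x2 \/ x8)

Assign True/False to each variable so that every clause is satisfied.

x1=F, x2=F, x3=F, x4=T, x5=T, x6=F, x7=T, x8=T, x9=F, x10=T, x11=F, x12=T

Check each clause:
  1. (x5 \/ x10 \/ ~x1) — x10 is true.
  2. (x1 \/ ~x12 \/ x5) — x5 is true.
  3. (~x7 \/ x5 \/ ~x10) — x5 is true.
  4. (x9 \/ x4) — x4 is true.
  5. (~x8 \/ ~x9 \/ ~x2) — ~x2 is true.
  6. (~x2 \/ x1 \/ x4) — x4 is true.
  7. (x2 \/ ~x9) — ~x9 is true.
  8. (~x10 \/ ~x9) — ~x9 is true.
  9. (x10 \/ ~x1 \/ x2) — x10 is true.
  10. (x1 \/ x7 \/ x11) — x7 is true.
  11. (x4 \/ x7) — x4 is true.
  12. (~x3 \/ ~x9 \/ ~x5) — ~x3 is true.
  13. (~x9 \/ x10 \/ x6) — x10 is true.
  14. (x5 \/ ~x11) — ~x11 is true.
  15. (~x11 \/ x12 \/ x2) — x12 is true.
  16. (x12 \/ ~x9 \/ ~x2) — x12 is true.
  17. (~x9 \/ x1 \/ x4) — x4 is true.
  18. (~x1 \/ ~x12 \/ x8) — x8 is true.
  19. (~x12 \/ x7 \/ ~x3) — ~x3 is true.
  20. (x10 \/ x3) — x10 is true.
  21. (~x8 \/ ~x4 \/ x5) — x5 is true.
  22. (x10 \/ x8 \/ ~x2) — x8 is true.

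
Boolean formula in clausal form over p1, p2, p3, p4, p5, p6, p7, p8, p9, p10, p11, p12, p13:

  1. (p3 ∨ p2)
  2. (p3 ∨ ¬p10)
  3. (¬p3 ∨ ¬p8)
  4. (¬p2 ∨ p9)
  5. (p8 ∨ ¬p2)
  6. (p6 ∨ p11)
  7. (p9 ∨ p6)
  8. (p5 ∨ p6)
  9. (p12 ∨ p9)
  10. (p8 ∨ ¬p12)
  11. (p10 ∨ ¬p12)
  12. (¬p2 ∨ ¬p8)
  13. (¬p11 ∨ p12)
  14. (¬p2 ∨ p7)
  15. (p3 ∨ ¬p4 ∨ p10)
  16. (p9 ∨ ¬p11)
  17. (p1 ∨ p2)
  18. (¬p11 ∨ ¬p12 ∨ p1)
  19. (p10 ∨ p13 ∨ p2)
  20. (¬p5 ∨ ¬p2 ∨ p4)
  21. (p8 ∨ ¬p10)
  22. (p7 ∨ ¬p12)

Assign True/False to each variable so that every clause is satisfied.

p1=True, p2=False, p3=True, p4=True, p5=False, p6=True, p7=False, p8=False, p9=True, p10=False, p11=False, p12=False, p13=True

Pure literal: p1 appears only positively; assign p1 = True.
p6 occurs only positively in the remaining clauses — set p6 = True.
Set p2 = False and propagate.
  then p3 is forced to True.
  then p8 is forced to False.
  then p12 is forced to False.
  then p9 is forced to True.
  then p11 is forced to False.
  then p10 is forced to False.
  then p13 is forced to True.
p4, p5, p7 are now unconstrained; take p4 = True, p5 = False, p7 = False.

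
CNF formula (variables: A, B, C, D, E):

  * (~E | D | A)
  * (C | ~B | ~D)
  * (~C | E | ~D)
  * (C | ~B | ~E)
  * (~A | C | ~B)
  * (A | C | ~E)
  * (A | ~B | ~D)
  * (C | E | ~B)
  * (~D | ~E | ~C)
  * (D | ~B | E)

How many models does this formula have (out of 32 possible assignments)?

10

Case analysis on C and E:
  C=1, E=1: remaining (A,B,D) ∈ {(1,0,0); (1,1,0)} — 2.
  C=1, E=0: remaining (A,B,D) ∈ {(0,0,0); (1,0,0)} — 2.
  C=0, E=1: remaining (A,B,D) ∈ {(1,0,0); (1,0,1)} — 2.
  C=0, E=0: remaining (A,B,D) ∈ {(0,0,0); (0,0,1); (1,0,0); (1,0,1)} — 4.
Total: 2 + 2 + 2 + 4 = 10.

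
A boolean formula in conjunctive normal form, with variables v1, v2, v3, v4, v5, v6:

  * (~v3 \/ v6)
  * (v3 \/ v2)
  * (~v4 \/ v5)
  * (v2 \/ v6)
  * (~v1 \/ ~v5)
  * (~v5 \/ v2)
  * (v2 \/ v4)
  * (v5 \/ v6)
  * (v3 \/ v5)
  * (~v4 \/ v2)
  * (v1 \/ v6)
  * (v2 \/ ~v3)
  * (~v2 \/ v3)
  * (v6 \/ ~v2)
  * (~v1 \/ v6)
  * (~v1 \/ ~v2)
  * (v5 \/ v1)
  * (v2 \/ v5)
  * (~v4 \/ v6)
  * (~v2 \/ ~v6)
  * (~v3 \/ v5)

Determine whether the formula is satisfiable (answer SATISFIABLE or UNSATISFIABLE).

v2 = True:
  propagation gives v3=True, v6=True; an empty clause results — contradiction.
v2 = False:
  propagation gives v3=True; an empty clause results — contradiction.
Every branch closes, so no satisfying assignment exists.

UNSATISFIABLE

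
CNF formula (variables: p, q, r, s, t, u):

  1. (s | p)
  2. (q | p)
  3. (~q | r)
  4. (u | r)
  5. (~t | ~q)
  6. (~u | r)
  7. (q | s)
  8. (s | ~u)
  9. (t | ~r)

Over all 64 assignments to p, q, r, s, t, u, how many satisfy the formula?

The models are:
  p=T q=F r=T s=T t=T u=F
  p=T q=F r=T s=T t=T u=T
Count: 2.

2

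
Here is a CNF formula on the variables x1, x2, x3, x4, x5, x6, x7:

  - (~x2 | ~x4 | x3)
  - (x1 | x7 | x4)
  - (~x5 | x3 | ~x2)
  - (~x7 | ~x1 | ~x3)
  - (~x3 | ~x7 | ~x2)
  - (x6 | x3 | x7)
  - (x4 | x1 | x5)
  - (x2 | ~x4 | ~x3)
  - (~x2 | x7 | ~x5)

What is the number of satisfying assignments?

35

Split on x3, then x2.
  x3=T, x2=T: x6 free; 3 ways for (x1,x4,x5,x7) × 2^1 = 6.
  x3=T, x2=F: x6 free; 3 ways for (x1,x4,x5,x7) × 2^1 = 6.
  x3=F, x2=T: remaining (x1,x4,x5,x6,x7) ∈ {(T,F,F,F,T); (T,F,F,T,F); (T,F,F,T,T)} — 3.
  x3=F, x2=F: 20 of the 32 assignments to (x1,x4,x5,x6,x7) work.
Total: 6 + 6 + 3 + 20 = 35.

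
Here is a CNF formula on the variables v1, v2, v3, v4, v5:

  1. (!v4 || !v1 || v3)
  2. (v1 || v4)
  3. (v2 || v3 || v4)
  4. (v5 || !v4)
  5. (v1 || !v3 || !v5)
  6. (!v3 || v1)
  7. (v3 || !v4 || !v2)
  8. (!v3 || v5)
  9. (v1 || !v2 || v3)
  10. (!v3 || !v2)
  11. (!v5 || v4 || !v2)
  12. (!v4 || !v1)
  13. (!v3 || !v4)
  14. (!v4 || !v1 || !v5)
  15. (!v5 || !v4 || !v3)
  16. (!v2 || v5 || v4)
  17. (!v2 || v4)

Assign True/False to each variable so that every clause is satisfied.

Branch on v1: take v1 = True.
  then v4 is forced to False.
  then v2 is forced to False.
  then v3 is forced to True.
  then v5 is forced to True.
Every clause has at least one true literal under this assignment.

v1 = 1  v2 = 0  v3 = 1  v4 = 0  v5 = 1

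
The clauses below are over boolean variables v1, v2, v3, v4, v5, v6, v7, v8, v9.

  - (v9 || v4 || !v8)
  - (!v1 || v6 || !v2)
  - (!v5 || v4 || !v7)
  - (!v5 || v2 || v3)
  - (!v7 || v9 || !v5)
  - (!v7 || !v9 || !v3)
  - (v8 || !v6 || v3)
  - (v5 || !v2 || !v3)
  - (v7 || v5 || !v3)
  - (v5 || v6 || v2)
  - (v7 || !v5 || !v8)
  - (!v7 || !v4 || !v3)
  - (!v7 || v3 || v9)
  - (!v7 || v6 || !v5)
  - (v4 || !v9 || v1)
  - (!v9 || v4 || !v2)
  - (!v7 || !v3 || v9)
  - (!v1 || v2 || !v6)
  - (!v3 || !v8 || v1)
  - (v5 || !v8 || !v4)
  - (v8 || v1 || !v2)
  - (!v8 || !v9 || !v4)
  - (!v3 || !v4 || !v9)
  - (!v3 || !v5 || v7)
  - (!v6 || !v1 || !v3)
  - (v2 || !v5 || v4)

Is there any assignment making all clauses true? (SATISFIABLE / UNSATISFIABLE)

UNSATISFIABLE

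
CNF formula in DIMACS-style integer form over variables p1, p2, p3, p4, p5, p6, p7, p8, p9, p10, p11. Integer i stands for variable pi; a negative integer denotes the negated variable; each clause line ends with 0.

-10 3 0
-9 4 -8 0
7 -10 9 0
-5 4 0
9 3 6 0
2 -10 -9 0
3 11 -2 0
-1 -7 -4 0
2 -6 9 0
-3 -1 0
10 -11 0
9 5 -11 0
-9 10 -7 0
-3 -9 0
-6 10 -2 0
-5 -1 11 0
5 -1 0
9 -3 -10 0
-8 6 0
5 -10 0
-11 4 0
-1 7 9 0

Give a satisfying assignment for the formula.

p1 = F, p2 = T, p3 = T, p4 = T, p5 = T, p6 = F, p7 = T, p8 = F, p9 = F, p10 = F, p11 = F

Check each clause:
  1. (p3 || !p10) — p3 is true.
  2. (!p9 || p4 || !p8) — !p8 is true.
  3. (p7 || !p10 || p9) — !p10 is true.
  4. (!p5 || p4) — p4 is true.
  5. (p6 || p9 || p3) — p3 is true.
  6. (!p10 || p2 || !p9) — p2 is true.
  7. (p3 || p11 || !p2) — p3 is true.
  8. (!p7 || !p4 || !p1) — !p1 is true.
  9. (p9 || !p6 || p2) — !p6 is true.
  10. (!p1 || !p3) — !p1 is true.
  11. (!p11 || p10) — !p11 is true.
  12. (p9 || !p11 || p5) — !p11 is true.
  13. (!p7 || !p9 || p10) — !p9 is true.
  14. (!p3 || !p9) — !p9 is true.
  15. (!p2 || !p6 || p10) — !p6 is true.
  16. (!p1 || !p5 || p11) — !p1 is true.
  17. (p5 || !p1) — p5 is true.
  18. (!p10 || !p3 || p9) — !p10 is true.
  19. (!p8 || p6) — !p8 is true.
  20. (!p10 || p5) — p5 is true.
  21. (p4 || !p11) — p4 is true.
  22. (p9 || p7 || !p1) — !p1 is true.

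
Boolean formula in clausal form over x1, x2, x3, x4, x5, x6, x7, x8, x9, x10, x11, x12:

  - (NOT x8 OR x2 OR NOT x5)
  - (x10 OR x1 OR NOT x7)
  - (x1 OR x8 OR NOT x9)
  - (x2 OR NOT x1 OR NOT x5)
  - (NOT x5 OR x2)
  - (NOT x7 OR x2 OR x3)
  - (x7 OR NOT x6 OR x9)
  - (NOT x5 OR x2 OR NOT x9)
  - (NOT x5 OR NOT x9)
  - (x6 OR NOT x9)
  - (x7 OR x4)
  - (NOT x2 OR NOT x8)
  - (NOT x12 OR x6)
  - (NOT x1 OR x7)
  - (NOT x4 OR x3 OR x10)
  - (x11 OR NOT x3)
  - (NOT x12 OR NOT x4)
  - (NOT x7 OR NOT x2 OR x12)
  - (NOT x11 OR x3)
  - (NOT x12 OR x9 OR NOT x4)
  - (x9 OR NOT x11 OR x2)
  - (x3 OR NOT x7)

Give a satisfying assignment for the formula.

x1=T, x2=F, x3=T, x4=F, x5=F, x6=T, x7=T, x8=F, x9=T, x10=F, x11=T, x12=F

Pure literal: x5 appears only negated; assign x5 = False.
Try x1 = True.
  then x7 is forced to True.
  then x3 is forced to True.
  then x11 is forced to True.
For the remaining variables, x2 = False, x4 = False, x6 = True, x8 = False, x9 = True, x10 = False, x12 = False works.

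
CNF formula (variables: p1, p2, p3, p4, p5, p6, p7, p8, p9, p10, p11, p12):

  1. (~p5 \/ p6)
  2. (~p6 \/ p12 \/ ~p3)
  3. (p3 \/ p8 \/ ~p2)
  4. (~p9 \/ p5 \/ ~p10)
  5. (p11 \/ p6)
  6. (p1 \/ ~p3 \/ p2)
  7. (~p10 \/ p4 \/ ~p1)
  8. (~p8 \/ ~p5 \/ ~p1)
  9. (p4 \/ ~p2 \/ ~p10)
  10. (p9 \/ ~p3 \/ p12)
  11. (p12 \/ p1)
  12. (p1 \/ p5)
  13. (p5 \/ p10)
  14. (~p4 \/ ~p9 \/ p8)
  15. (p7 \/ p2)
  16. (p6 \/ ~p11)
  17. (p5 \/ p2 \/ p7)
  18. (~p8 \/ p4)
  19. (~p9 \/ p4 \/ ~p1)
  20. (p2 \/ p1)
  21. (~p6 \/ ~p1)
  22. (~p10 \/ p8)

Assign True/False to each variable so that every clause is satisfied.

p1=0  p2=1  p3=1  p4=1  p5=1  p6=1  p7=0  p8=1  p9=0  p10=1  p11=1  p12=1

Check each clause:
  1. (p6 \/ ~p5) — p6 is true.
  2. (~p6 \/ ~p3 \/ p12) — p12 is true.
  3. (p8 \/ p3 \/ ~p2) — p8 is true.
  4. (~p10 \/ p5 \/ ~p9) — p5 is true.
  5. (p11 \/ p6) — p11 is true.
  6. (p1 \/ ~p3 \/ p2) — p2 is true.
  7. (~p10 \/ p4 \/ ~p1) — p4 is true.
  8. (~p8 \/ ~p5 \/ ~p1) — ~p1 is true.
  9. (p4 \/ ~p2 \/ ~p10) — p4 is true.
  10. (p9 \/ p12 \/ ~p3) — p12 is true.
  11. (p12 \/ p1) — p12 is true.
  12. (p1 \/ p5) — p5 is true.
  13. (p5 \/ p10) — p10 is true.
  14. (p8 \/ ~p9 \/ ~p4) — p8 is true.
  15. (p2 \/ p7) — p2 is true.
  16. (p6 \/ ~p11) — p6 is true.
  17. (p7 \/ p5 \/ p2) — p2 is true.
  18. (p4 \/ ~p8) — p4 is true.
  19. (p4 \/ ~p1 \/ ~p9) — p4 is true.
  20. (p2 \/ p1) — p2 is true.
  21. (~p6 \/ ~p1) — ~p1 is true.
  22. (p8 \/ ~p10) — p8 is true.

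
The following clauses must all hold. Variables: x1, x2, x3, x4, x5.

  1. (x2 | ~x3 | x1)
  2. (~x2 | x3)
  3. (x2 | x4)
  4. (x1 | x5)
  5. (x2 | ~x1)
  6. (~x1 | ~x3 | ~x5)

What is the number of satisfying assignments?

5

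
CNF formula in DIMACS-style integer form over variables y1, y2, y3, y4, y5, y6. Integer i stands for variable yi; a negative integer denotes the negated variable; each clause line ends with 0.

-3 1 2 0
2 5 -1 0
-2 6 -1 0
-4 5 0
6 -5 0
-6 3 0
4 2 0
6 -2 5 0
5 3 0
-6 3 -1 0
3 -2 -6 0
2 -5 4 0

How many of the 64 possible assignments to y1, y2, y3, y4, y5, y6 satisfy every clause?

The models are:
  y1=F y2=T y3=T y4=F y5=F y6=T
  y1=F y2=T y3=T y4=F y5=T y6=T
  y1=F y2=T y3=T y4=T y5=T y6=T
  y1=T y2=F y3=T y4=T y5=T y6=T
  y1=T y2=T y3=T y4=F y5=F y6=T
  y1=T y2=T y3=T y4=F y5=T y6=T
  y1=T y2=T y3=T y4=T y5=T y6=T
That's 7 in total.

7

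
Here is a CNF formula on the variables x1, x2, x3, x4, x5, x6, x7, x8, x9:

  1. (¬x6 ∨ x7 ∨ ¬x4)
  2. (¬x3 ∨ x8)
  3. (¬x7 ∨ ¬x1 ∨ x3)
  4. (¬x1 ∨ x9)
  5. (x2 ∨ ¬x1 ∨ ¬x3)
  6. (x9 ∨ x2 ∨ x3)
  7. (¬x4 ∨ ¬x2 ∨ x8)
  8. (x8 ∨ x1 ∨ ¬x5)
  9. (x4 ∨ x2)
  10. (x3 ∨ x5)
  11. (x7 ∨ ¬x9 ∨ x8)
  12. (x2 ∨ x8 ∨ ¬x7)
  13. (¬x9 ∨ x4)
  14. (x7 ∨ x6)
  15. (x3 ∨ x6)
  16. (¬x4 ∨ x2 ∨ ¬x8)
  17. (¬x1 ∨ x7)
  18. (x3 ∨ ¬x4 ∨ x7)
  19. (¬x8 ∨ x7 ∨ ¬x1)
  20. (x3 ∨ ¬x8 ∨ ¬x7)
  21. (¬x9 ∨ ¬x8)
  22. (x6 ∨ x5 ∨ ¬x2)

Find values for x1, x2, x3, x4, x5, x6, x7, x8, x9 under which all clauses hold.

x1=False, x2=True, x3=True, x4=False, x5=True, x6=True, x7=False, x8=True, x9=False

Check each clause:
  1. (¬x4 ∨ ¬x6 ∨ x7) — ¬x4 is true.
  2. (¬x3 ∨ x8) — x8 is true.
  3. (¬x7 ∨ ¬x1 ∨ x3) — ¬x7 is true.
  4. (¬x1 ∨ x9) — ¬x1 is true.
  5. (¬x1 ∨ x2 ∨ ¬x3) — x2 is true.
  6. (x2 ∨ x3 ∨ x9) — x2 is true.
  7. (¬x4 ∨ ¬x2 ∨ x8) — x8 is true.
  8. (x1 ∨ x8 ∨ ¬x5) — x8 is true.
  9. (x4 ∨ x2) — x2 is true.
  10. (x5 ∨ x3) — x3 is true.
  11. (x8 ∨ ¬x9 ∨ x7) — x8 is true.
  12. (x8 ∨ ¬x7 ∨ x2) — x8 is true.
  13. (¬x9 ∨ x4) — ¬x9 is true.
  14. (x7 ∨ x6) — x6 is true.
  15. (x3 ∨ x6) — x3 is true.
  16. (x2 ∨ ¬x8 ∨ ¬x4) — x2 is true.
  17. (¬x1 ∨ x7) — ¬x1 is true.
  18. (¬x4 ∨ x7 ∨ x3) — x3 is true.
  19. (¬x8 ∨ x7 ∨ ¬x1) — ¬x1 is true.
  20. (¬x7 ∨ ¬x8 ∨ x3) — ¬x7 is true.
  21. (¬x9 ∨ ¬x8) — ¬x9 is true.
  22. (x5 ∨ ¬x2 ∨ x6) — x5 is true.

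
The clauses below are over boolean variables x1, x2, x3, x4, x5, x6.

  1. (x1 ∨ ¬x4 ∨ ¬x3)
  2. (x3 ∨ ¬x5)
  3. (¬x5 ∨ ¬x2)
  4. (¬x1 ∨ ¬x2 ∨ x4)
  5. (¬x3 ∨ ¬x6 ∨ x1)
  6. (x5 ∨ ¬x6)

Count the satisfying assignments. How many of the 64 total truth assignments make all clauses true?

17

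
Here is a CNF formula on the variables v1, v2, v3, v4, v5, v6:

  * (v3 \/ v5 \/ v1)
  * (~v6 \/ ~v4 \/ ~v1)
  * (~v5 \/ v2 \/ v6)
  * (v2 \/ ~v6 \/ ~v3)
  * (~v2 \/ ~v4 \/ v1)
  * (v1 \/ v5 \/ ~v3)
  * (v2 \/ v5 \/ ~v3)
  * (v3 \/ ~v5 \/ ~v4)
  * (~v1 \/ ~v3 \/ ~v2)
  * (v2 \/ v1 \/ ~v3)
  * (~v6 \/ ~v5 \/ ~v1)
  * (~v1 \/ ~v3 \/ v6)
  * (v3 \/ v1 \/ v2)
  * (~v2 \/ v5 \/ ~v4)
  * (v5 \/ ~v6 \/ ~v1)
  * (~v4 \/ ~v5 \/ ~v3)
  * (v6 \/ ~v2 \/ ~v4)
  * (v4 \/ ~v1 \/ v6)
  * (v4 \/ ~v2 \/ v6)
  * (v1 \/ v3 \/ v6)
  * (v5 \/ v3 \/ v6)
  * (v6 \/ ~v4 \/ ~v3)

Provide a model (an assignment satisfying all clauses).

v1 = False  v2 = True  v3 = True  v4 = False  v5 = True  v6 = True

Check each clause:
  1. (v5 \/ v3 \/ v1) — v3 is true.
  2. (~v1 \/ ~v6 \/ ~v4) — ~v4 is true.
  3. (v2 \/ v6 \/ ~v5) — v2 is true.
  4. (~v6 \/ ~v3 \/ v2) — v2 is true.
  5. (v1 \/ ~v4 \/ ~v2) — ~v4 is true.
  6. (~v3 \/ v5 \/ v1) — v5 is true.
  7. (v5 \/ ~v3 \/ v2) — v2 is true.
  8. (~v5 \/ v3 \/ ~v4) — v3 is true.
  9. (~v1 \/ ~v3 \/ ~v2) — ~v1 is true.
  10. (~v3 \/ v1 \/ v2) — v2 is true.
  11. (~v6 \/ ~v5 \/ ~v1) — ~v1 is true.
  12. (~v1 \/ v6 \/ ~v3) — ~v1 is true.
  13. (v2 \/ v3 \/ v1) — v2 is true.
  14. (~v4 \/ v5 \/ ~v2) — ~v4 is true.
  15. (~v1 \/ ~v6 \/ v5) — v5 is true.
  16. (~v3 \/ ~v5 \/ ~v4) — ~v4 is true.
  17. (v6 \/ ~v4 \/ ~v2) — ~v4 is true.
  18. (v6 \/ v4 \/ ~v1) — ~v1 is true.
  19. (v4 \/ ~v2 \/ v6) — v6 is true.
  20. (v1 \/ v6 \/ v3) — v3 is true.
  21. (v3 \/ v5 \/ v6) — v3 is true.
  22. (~v4 \/ v6 \/ ~v3) — ~v4 is true.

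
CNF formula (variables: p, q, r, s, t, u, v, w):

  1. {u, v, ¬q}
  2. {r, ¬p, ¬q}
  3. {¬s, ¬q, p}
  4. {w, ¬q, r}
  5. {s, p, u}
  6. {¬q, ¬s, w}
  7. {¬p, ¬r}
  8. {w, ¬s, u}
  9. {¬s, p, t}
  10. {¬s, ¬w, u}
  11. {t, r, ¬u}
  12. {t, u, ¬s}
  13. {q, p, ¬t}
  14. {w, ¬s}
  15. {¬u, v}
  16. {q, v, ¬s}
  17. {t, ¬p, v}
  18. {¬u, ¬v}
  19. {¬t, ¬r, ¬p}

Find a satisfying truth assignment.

p=True, q=False, r=False, s=False, t=False, u=False, v=True, w=False

Check each clause:
  1. {u, v, ¬q} — ¬q is true.
  2. {r, ¬p, ¬q} — ¬q is true.
  3. {p, ¬s, ¬q} — p is true.
  4. {¬q, r, w} — ¬q is true.
  5. {p, u, s} — p is true.
  6. {w, ¬q, ¬s} — ¬s is true.
  7. {¬p, ¬r} — ¬r is true.
  8. {w, u, ¬s} — ¬s is true.
  9. {p, t, ¬s} — p is true.
  10. {u, ¬s, ¬w} — ¬w is true.
  11. {t, ¬u, r} — ¬u is true.
  12. {t, u, ¬s} — ¬s is true.
  13. {¬t, q, p} — p is true.
  14. {¬s, w} — ¬s is true.
  15. {¬u, v} — ¬u is true.
  16. {¬s, q, v} — ¬s is true.
  17. {t, v, ¬p} — v is true.
  18. {¬u, ¬v} — ¬u is true.
  19. {¬r, ¬t, ¬p} — ¬t is true.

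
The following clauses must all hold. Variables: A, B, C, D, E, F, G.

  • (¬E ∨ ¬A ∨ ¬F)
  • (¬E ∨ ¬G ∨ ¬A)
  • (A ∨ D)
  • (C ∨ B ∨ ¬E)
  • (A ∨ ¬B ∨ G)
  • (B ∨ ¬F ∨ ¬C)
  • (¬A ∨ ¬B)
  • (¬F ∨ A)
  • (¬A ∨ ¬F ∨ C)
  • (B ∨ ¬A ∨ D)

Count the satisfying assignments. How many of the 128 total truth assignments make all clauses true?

15

Split on A, then B.
  A=1, B=1: a clause becomes empty — 0.
  A=1, B=0: 5 of the 32 assignments to (C,D,E,F,G) work.
  A=0, B=1: remaining (C,D,E,F,G) ∈ {(0,1,0,0,1); (0,1,1,0,1); (1,1,0,0,1); (1,1,1,0,1)} — 4.
  A=0, B=0: G free; 3 ways for (C,D,E,F) × 2^1 = 6.
Total: 0 + 5 + 4 + 6 = 15.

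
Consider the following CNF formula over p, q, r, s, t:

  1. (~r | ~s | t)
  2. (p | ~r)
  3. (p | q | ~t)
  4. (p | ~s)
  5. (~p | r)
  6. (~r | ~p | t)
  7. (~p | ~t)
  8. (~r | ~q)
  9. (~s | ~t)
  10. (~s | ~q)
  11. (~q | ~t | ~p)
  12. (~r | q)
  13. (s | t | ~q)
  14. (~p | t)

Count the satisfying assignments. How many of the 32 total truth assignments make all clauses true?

The models are:
  p=0 q=0 r=0 s=0 t=0
  p=0 q=1 r=0 s=0 t=1
That's 2 in total.

2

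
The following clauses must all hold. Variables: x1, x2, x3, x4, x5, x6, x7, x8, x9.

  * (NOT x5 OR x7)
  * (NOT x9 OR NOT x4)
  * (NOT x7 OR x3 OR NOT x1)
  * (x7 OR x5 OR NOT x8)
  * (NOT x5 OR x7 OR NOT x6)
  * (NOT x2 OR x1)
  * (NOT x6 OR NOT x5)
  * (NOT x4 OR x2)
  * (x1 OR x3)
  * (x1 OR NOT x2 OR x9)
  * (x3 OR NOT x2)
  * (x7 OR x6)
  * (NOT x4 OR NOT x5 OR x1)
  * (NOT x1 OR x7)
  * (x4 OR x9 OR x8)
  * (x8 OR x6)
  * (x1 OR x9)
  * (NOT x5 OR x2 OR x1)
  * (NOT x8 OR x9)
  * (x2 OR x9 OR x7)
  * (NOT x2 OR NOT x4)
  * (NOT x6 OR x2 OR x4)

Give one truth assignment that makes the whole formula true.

x1=1, x2=1, x3=1, x4=0, x5=0, x6=1, x7=1, x8=1, x9=1

Pure literal: x3 appears only positively; assign x3 = True.
Try x1 = True.
  then x7 is forced to True.
For the remaining variables, x2 = True, x4 = False, x5 = False, x6 = True, x8 = True, x9 = True works.
Every clause has at least one true literal under this assignment.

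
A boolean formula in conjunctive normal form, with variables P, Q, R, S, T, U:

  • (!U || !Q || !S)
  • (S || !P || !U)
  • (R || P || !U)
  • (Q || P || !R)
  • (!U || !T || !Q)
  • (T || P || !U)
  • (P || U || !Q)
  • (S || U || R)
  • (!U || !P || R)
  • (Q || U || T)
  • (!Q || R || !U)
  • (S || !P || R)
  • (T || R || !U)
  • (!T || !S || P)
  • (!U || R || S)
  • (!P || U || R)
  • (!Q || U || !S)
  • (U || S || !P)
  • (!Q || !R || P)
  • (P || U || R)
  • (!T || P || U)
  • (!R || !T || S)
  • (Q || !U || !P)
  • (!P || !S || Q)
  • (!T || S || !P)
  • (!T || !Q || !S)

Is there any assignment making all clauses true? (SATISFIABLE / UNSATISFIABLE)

UNSATISFIABLE

U = True:
  P = True:
    propagation gives S=True, Q=False; an empty clause results — contradiction.
  P = False:
    propagation gives R=True, Q=True; an empty clause results — contradiction.
U = False:
  P = True:
    propagation gives R=True, S=True, Q=False; an empty clause results — contradiction.
  P = False:
    propagation gives Q=False, R=False; an empty clause results — contradiction.
Every branch closes, so no satisfying assignment exists.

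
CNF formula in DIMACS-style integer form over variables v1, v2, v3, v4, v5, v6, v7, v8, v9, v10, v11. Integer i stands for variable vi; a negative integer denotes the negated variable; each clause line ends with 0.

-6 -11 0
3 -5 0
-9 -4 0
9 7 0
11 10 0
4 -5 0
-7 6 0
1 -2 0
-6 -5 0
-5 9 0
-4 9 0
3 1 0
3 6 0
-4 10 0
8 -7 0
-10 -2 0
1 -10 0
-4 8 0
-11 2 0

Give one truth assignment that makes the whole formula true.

v1 = T  v2 = F  v3 = T  v4 = F  v5 = F  v6 = F  v7 = F  v8 = T  v9 = T  v10 = T  v11 = F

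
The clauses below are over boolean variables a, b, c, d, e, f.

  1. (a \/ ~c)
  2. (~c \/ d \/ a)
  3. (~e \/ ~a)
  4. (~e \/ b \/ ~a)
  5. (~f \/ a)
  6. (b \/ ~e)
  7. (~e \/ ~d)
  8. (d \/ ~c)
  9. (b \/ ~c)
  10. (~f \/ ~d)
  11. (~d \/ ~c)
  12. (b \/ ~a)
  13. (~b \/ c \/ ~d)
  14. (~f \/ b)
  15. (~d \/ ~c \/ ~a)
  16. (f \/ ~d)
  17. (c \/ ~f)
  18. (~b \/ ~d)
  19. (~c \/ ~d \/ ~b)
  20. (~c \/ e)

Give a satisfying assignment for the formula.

a=False, b=False, c=False, d=False, e=False, f=False

Branch on a: take a = False.
  then c is forced to False.
  then f is forced to False.
  then d is forced to False.
Branch on b: take b = False.
  then e is forced to False.
Check each clause:
  1. (~c \/ a) — ~c is true.
  2. (d \/ ~c \/ a) — ~c is true.
  3. (~a \/ ~e) — ~e is true.
  4. (~a \/ ~e \/ b) — ~e is true.
  5. (~f \/ a) — ~f is true.
  6. (b \/ ~e) — ~e is true.
  7. (~e \/ ~d) — ~e is true.
  8. (~c \/ d) — ~c is true.
  9. (~c \/ b) — ~c is true.
  10. (~f \/ ~d) — ~f is true.
  11. (~d \/ ~c) — ~d is true.
  12. (b \/ ~a) — ~a is true.
  13. (~b \/ c \/ ~d) — ~d is true.
  14. (~f \/ b) — ~f is true.
  15. (~a \/ ~d \/ ~c) — ~d is true.
  16. (f \/ ~d) — ~d is true.
  17. (c \/ ~f) — ~f is true.
  18. (~b \/ ~d) — ~d is true.
  19. (~d \/ ~b \/ ~c) — ~d is true.
  20. (e \/ ~c) — ~c is true.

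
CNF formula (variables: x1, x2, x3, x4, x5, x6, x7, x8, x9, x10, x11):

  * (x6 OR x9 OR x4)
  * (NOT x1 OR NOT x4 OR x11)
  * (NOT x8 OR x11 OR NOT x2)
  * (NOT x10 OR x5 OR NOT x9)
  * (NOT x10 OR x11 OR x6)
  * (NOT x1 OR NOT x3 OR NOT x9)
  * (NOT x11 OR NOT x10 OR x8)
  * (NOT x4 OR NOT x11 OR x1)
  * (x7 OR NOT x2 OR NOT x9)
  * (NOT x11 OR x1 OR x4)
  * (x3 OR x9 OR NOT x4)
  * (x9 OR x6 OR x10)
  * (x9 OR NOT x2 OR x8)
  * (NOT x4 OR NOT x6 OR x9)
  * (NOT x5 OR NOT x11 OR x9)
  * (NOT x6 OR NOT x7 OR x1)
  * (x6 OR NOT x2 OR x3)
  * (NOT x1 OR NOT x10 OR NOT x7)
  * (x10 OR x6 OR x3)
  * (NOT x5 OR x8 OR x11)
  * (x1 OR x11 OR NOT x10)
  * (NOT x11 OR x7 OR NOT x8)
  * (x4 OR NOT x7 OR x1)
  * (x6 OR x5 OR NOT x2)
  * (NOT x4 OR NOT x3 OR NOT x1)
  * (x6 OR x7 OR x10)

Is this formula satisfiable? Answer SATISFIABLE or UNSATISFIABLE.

Pure literal: x2 appears only negated; assign x2 = False.
Branch on x1: take x1 = False.
Branch on x3: take x3 = True.
Branch on x4: take x4 = False.
  then x11 is forced to False.
  then x10 is forced to False.
  then x7 is forced to False.
  then x6 is forced to True.
For the remaining variables, x5 = False, x8 = False, x9 = False works.
So x1=F, x2=F, x3=T, x4=F, x5=F, x6=T, x7=F, x8=F, x9=F, x10=F, x11=F is a satisfying assignment.

SATISFIABLE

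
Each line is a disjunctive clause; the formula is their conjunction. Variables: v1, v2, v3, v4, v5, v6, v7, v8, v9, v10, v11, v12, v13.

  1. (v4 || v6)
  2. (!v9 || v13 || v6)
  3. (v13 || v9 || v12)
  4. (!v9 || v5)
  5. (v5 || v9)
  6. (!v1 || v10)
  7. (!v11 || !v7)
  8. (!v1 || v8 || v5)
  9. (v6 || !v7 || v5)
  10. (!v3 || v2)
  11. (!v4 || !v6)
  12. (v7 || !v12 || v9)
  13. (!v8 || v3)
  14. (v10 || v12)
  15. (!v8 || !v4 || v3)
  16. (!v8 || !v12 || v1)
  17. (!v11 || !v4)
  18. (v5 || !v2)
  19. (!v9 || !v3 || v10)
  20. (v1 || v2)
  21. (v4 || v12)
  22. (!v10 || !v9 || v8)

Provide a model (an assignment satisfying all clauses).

v1=T  v2=T  v3=T  v4=F  v5=T  v6=T  v7=T  v8=F  v9=F  v10=T  v11=F  v12=T  v13=T

Check each clause:
  1. (v4 || v6) — v6 is true.
  2. (v6 || v13 || !v9) — v13 is true.
  3. (v12 || v9 || v13) — v12 is true.
  4. (v5 || !v9) — v5 is true.
  5. (v9 || v5) — v5 is true.
  6. (!v1 || v10) — v10 is true.
  7. (!v7 || !v11) — !v11 is true.
  8. (v5 || v8 || !v1) — v5 is true.
  9. (v5 || !v7 || v6) — v5 is true.
  10. (v2 || !v3) — v2 is true.
  11. (!v4 || !v6) — !v4 is true.
  12. (v7 || !v12 || v9) — v7 is true.
  13. (v3 || !v8) — !v8 is true.
  14. (v10 || v12) — v10 is true.
  15. (!v4 || !v8 || v3) — !v8 is true.
  16. (!v12 || v1 || !v8) — !v8 is true.
  17. (!v4 || !v11) — !v4 is true.
  18. (!v2 || v5) — v5 is true.
  19. (v10 || !v9 || !v3) — v10 is true.
  20. (v2 || v1) — v1 is true.
  21. (v4 || v12) — v12 is true.
  22. (!v9 || v8 || !v10) — !v9 is true.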